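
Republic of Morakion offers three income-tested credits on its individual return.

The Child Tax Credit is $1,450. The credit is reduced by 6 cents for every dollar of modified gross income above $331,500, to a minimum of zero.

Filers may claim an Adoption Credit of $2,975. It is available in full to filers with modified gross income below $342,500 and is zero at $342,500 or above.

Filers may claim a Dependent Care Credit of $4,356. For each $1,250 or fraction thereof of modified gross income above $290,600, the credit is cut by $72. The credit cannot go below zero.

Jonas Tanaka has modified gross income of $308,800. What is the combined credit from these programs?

$7,701

Child Tax Credit: $308,800 is at or below the $331,500 threshold, so the full $1,450 applies.
Adoption Credit: $308,800 is below the $342,500 cutoff, so the full $2,975 applies.
Dependent Care Credit: income exceeds $290,600 by $18,200, which is 15 full-or-partial $1,250 increments; reduction = 15 × $72 = $1,080, leaving $3,276.
Total: $1,450 + $2,975 + $3,276 = $7,701.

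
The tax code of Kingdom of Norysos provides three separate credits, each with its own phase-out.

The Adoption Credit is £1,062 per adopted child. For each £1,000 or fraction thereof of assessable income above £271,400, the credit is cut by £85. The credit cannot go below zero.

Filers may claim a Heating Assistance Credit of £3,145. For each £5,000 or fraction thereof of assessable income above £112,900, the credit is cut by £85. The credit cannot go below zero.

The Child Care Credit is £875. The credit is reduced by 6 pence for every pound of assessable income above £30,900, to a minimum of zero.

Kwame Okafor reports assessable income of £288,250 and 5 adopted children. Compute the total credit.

Adoption Credit: base = 5 × £1,062 = £5,310. income exceeds £271,400 by £16,850, which is 17 full-or-partial £1,000 increments; reduction = 17 × £85 = £1,445, leaving £3,865.
Heating Assistance Credit: income exceeds £112,900 by £175,350, which is 36 full-or-partial £5,000 increments; reduction = 36 × £85 = £3,060, leaving £85.
Child Care Credit: 6% of the £257,350 excess over £30,900 is £15,441 ≥ base, so the credit is £0.
Total: £3,865 + £85 + £0 = £3,950.

£3,950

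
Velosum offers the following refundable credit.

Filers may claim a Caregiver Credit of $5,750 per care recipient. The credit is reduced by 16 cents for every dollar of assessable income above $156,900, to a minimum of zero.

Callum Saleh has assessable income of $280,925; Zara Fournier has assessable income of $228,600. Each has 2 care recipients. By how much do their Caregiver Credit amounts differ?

$28

Callum ($280,925): Caregiver Credit: base = 2 × $5,750 = $11,500. 16% of the $124,025 excess over $156,900 is $19,844 ≥ base, so the credit is $0.
Zara ($228,600): Caregiver Credit: base = 2 × $5,750 = $11,500. 16% of the $71,700 excess over $156,900 is $11,472; credit = $11,500 − $11,472 = $28.
Difference: |$0 − $28| = $28.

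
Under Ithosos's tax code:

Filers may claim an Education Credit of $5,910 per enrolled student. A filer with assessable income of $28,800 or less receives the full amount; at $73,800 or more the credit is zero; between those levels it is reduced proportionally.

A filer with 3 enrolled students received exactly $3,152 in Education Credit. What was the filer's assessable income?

Full credit = 3 × $5,910 = $17,730.
$3,152 is 3,152/17,730 of the full $17,730, so 14,578/17,730 of the $45,000 range has been used: income = $28,800 + $45,000 × 14,578/17,730 = $65,800.

$65,800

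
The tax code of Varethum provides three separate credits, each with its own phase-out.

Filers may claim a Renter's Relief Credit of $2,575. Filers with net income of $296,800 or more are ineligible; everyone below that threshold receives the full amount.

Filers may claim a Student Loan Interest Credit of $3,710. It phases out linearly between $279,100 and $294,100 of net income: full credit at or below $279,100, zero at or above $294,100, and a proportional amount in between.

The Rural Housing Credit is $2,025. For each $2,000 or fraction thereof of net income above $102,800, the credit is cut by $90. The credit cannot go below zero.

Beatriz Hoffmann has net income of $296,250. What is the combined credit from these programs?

Renter's Relief Credit: $296,250 is below the $296,800 cutoff, so the full $2,575 applies.
Student Loan Interest Credit: $296,250 is at or above $294,100, so the credit is $0.
Rural Housing Credit: income exceeds $102,800 by $193,450 → 97 increments × $90 = $8,730 ≥ base, so the credit is $0.
Total: $2,575 + $0 + $0 = $2,575.

$2,575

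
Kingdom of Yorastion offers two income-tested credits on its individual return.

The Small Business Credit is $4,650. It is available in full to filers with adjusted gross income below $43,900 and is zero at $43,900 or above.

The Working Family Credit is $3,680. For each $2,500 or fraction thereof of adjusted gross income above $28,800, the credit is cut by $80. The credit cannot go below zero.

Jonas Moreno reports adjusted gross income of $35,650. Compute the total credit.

Small Business Credit: $35,650 is below the $43,900 cutoff, so the full $4,650 applies.
Working Family Credit: income exceeds $28,800 by $6,850, which is 3 full-or-partial $2,500 increments; reduction = 3 × $80 = $240, leaving $3,440.
Total: $4,650 + $3,440 = $8,090.

$8,090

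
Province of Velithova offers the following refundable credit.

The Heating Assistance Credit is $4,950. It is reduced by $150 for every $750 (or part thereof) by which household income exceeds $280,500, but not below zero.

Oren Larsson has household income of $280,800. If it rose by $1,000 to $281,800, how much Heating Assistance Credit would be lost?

At $280,800 — income exceeds $280,500 by $300, which is 1 full-or-partial $750 increment; reduction = 1 × $150 = $150, leaving $4,800.
At $281,800 — income exceeds $280,500 by $1,300, which is 2 full-or-partial $750 increments; reduction = 2 × $150 = $300, leaving $4,650.
Lost: $4,800 − $4,650 = $150.

$150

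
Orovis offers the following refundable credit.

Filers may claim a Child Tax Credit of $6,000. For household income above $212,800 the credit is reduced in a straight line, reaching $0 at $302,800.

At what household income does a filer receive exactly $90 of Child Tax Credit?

$301,450

$90 is 90/6,000 of the full $6,000, so 5,910/6,000 of the $90,000 range has been used: income = $212,800 + $90,000 × 5,910/6,000 = $301,450.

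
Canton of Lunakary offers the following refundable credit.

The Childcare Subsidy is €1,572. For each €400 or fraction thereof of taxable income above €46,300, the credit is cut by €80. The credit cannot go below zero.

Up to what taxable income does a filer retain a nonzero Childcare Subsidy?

€53,900

After 19 increments the reduction is 19 × €80 = €1,520, leaving €52; one more increment wipes it out. Increment 19 ends at excess 19 × €400 = €7,600, so the highest qualifying income is €46,300 + €7,600 = €53,900.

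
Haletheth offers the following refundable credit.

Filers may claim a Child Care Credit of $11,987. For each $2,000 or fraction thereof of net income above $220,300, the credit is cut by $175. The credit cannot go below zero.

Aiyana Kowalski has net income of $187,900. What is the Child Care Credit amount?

$11,987

Child Care Credit: $187,900 is at or below the $220,300 threshold, so the full $11,987 applies.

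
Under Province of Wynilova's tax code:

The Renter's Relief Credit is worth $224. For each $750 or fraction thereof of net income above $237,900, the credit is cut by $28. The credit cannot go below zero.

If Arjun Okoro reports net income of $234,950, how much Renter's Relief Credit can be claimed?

Renter's Relief Credit: $234,950 is at or below the $237,900 threshold, so the full $224 applies.

$224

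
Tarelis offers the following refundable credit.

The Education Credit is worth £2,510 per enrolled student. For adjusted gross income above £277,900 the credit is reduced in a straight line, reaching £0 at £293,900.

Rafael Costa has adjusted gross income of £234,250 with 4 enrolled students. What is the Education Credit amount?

£10,040

Education Credit: base = 4 × £2,510 = £10,040. £234,250 is at or below the £277,900 threshold, so the full £10,040 applies.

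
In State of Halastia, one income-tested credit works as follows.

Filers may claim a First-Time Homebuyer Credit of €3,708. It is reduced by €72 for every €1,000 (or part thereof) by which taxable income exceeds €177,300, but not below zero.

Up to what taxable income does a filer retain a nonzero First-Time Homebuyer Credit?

€228,300

After 51 increments the reduction is 51 × €72 = €3,672, leaving €36; one more increment wipes it out. Increment 51 ends at excess 51 × €1,000 = €51,000, so the highest qualifying income is €177,300 + €51,000 = €228,300.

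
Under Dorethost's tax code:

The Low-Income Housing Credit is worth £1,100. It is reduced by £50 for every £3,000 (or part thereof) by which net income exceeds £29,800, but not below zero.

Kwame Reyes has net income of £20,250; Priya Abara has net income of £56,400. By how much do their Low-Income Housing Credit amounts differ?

£450

Kwame (£20,250): Low-Income Housing Credit: £20,250 is at or below the £29,800 threshold, so the full £1,100 applies.
Priya (£56,400): Low-Income Housing Credit: income exceeds £29,800 by £26,600, which is 9 full-or-partial £3,000 increments; reduction = 9 × £50 = £450, leaving £650.
Difference: |£1,100 − £650| = £450.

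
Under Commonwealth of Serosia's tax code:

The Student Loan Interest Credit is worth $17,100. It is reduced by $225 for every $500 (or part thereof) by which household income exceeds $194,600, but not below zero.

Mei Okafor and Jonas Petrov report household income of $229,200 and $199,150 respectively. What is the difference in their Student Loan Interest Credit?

Mei ($229,200): Student Loan Interest Credit: income exceeds $194,600 by $34,600, which is 70 full-or-partial $500 increments; reduction = 70 × $225 = $15,750, leaving $1,350.
Jonas ($199,150): Student Loan Interest Credit: income exceeds $194,600 by $4,550, which is 10 full-or-partial $500 increments; reduction = 10 × $225 = $2,250, leaving $14,850.
Difference: |$1,350 − $14,850| = $13,500.

$13,500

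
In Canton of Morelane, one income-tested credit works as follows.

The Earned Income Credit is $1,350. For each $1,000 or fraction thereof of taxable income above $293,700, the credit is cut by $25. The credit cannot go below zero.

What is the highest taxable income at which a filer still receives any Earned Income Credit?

After 53 increments the reduction is 53 × $25 = $1,325, leaving $25; one more increment wipes it out. Increment 53 ends at excess 53 × $1,000 = $53,000, so the highest qualifying income is $293,700 + $53,000 = $346,700.

$346,700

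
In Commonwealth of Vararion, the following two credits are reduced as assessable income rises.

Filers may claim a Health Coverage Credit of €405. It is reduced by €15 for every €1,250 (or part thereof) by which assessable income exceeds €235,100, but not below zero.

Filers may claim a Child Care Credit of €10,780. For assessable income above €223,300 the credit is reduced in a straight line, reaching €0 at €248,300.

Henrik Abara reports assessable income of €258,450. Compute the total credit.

Health Coverage Credit: income exceeds €235,100 by €23,350, which is 19 full-or-partial €1,250 increments; reduction = 19 × €15 = €285, leaving €120.
Child Care Credit: €258,450 is at or above €248,300, so the credit is €0.
Total: €120 + €0 = €120.

€120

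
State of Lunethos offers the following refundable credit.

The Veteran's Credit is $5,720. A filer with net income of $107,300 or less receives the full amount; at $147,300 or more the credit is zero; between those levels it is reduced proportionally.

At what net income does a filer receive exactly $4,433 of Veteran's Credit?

$4,433 is 4,433/5,720 of the full $5,720, so 1,287/5,720 of the $40,000 range has been used: income = $107,300 + $40,000 × 1,287/5,720 = $116,300.

$116,300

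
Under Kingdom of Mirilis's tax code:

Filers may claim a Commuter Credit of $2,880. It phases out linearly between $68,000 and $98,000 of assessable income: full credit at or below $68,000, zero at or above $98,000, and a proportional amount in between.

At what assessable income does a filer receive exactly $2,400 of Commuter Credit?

$2,400 is 2,400/2,880 of the full $2,880, so 480/2,880 of the $30,000 range has been used: income = $68,000 + $30,000 × 480/2,880 = $73,000.

$73,000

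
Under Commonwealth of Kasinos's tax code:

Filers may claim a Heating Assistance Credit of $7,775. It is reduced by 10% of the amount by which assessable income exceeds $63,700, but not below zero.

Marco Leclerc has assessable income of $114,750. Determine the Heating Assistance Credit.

Heating Assistance Credit: 10% of the $51,050 excess over $63,700 is $5,105; credit = $7,775 − $5,105 = $2,670.

$2,670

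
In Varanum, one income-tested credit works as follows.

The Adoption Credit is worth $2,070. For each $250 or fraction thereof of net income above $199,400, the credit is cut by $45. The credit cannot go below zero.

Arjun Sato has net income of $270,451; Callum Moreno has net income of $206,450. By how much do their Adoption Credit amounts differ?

Arjun ($270,451): Adoption Credit: income exceeds $199,400 by $71,051 → 285 increments × $45 = $12,825 ≥ base, so the credit is $0.
Callum ($206,450): Adoption Credit: income exceeds $199,400 by $7,050, which is 29 full-or-partial $250 increments; reduction = 29 × $45 = $1,305, leaving $765.
Difference: |$0 − $765| = $765.

$765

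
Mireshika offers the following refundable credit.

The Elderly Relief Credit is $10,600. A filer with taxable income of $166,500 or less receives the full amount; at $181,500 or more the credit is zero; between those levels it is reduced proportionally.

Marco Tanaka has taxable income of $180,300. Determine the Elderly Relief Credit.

Elderly Relief Credit: $180,300 is $13,800 into a $15,000 phase-out range, leaving 1,200/15,000 of the credit: $10,600 × 1,200/15,000 = $848.

$848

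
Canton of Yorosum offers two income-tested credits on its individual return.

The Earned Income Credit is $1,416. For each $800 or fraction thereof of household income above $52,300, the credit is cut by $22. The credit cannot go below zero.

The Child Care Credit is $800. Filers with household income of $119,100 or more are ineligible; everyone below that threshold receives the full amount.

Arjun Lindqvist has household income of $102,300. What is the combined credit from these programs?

$830

Earned Income Credit: income exceeds $52,300 by $50,000, which is 63 full-or-partial $800 increments; reduction = 63 × $22 = $1,386, leaving $30.
Child Care Credit: $102,300 is below the $119,100 cutoff, so the full $800 applies.
Total: $30 + $800 = $830.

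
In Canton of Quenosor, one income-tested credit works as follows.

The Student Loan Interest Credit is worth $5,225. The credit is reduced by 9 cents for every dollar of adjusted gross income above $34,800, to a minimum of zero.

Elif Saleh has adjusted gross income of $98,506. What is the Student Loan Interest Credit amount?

$0

Student Loan Interest Credit: 9% of the $63,706 excess over $34,800 is $5,733.54 ≥ base, so the credit is $0.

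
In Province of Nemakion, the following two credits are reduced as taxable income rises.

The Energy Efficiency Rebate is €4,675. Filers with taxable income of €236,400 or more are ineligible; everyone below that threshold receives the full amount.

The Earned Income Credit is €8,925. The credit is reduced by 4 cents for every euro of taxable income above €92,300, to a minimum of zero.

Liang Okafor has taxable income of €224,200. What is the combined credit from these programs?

€8,324

Energy Efficiency Rebate: €224,200 is below the €236,400 cutoff, so the full €4,675 applies.
Earned Income Credit: 4% of the €131,900 excess over €92,300 is €5,276; credit = €8,925 − €5,276 = €3,649.
Total: €4,675 + €3,649 = €8,324.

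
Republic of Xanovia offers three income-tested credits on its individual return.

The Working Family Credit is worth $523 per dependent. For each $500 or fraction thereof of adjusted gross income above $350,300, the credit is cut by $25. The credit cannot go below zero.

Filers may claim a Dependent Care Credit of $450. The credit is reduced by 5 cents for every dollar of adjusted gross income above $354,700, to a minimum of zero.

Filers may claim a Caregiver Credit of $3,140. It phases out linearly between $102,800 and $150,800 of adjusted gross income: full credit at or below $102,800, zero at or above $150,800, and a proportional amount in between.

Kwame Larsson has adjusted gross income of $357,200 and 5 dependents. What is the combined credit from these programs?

$2,590

Working Family Credit: base = 5 × $523 = $2,615. income exceeds $350,300 by $6,900, which is 14 full-or-partial $500 increments; reduction = 14 × $25 = $350, leaving $2,265.
Dependent Care Credit: 5% of the $2,500 excess over $354,700 is $125; credit = $450 − $125 = $325.
Caregiver Credit: $357,200 is at or above $150,800, so the credit is $0.
Total: $2,265 + $325 + $0 = $2,590.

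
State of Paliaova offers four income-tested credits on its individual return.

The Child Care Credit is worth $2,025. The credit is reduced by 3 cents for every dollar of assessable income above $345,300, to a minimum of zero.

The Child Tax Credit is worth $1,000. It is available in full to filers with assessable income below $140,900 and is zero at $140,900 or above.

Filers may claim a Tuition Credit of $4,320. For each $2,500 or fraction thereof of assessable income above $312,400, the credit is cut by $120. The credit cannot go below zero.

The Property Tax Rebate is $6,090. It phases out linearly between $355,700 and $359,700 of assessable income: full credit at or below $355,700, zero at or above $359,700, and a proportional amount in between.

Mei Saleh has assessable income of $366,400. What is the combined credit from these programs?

Child Care Credit: 3% of the $21,100 excess over $345,300 is $633; credit = $2,025 − $633 = $1,392.
Child Tax Credit: $366,400 meets or exceeds the $140,900 cutoff, so the credit is $0.
Tuition Credit: income exceeds $312,400 by $54,000, which is 22 full-or-partial $2,500 increments; reduction = 22 × $120 = $2,640, leaving $1,680.
Property Tax Rebate: $366,400 is at or above $359,700, so the credit is $0.
Total: $1,392 + $0 + $1,680 + $0 = $3,072.

$3,072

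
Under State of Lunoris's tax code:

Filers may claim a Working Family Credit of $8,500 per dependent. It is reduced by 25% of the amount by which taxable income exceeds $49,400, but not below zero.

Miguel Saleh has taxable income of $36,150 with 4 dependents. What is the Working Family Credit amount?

$34,000

Working Family Credit: base = 4 × $8,500 = $34,000. $36,150 is at or below the $49,400 threshold, so the full $34,000 applies.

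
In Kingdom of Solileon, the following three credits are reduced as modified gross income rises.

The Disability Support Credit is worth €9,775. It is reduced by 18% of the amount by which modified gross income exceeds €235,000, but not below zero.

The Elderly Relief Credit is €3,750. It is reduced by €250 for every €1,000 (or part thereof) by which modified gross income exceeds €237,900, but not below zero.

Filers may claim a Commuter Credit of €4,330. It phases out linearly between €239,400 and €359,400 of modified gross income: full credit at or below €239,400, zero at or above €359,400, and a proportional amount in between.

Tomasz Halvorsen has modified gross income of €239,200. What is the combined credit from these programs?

Disability Support Credit: 18% of the €4,200 excess over €235,000 is €756; credit = €9,775 − €756 = €9,019.
Elderly Relief Credit: income exceeds €237,900 by €1,300, which is 2 full-or-partial €1,000 increments; reduction = 2 × €250 = €500, leaving €3,250.
Commuter Credit: €239,200 is at or below the €239,400 threshold, so the full €4,330 applies.
Total: €9,019 + €3,250 + €4,330 = €16,599.

€16,599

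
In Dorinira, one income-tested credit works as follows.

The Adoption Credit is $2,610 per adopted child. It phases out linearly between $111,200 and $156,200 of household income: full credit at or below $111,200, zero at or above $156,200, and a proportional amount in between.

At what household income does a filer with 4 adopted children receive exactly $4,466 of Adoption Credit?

$136,950

Full credit = 4 × $2,610 = $10,440.
$4,466 is 4,466/10,440 of the full $10,440, so 5,974/10,440 of the $45,000 range has been used: income = $111,200 + $45,000 × 5,974/10,440 = $136,950.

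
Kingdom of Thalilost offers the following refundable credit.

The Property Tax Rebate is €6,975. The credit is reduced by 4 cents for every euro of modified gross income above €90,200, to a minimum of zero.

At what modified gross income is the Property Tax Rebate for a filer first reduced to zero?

The credit falls by 4% of each euro above €90,200, so it reaches zero when the excess is €6,975 / 4% = €174,375: income = €90,200 + €174,375 = €264,575.

€264,575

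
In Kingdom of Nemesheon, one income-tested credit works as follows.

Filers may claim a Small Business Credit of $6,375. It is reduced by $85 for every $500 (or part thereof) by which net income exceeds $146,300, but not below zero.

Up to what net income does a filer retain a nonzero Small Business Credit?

$183,300

After 74 increments the reduction is 74 × $85 = $6,290, leaving $85; one more increment wipes it out. Increment 74 ends at excess 74 × $500 = $37,000, so the highest qualifying income is $146,300 + $37,000 = $183,300.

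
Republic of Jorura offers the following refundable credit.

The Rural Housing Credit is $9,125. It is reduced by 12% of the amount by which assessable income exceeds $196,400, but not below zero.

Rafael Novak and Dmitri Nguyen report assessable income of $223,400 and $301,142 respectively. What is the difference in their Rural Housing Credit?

Rafael ($223,400): Rural Housing Credit: 12% of the $27,000 excess over $196,400 is $3,240; credit = $9,125 − $3,240 = $5,885.
Dmitri ($301,142): Rural Housing Credit: 12% of the $104,742 excess over $196,400 is $12,569.04 ≥ base, so the credit is $0.
Difference: |$5,885 − $0| = $5,885.

$5,885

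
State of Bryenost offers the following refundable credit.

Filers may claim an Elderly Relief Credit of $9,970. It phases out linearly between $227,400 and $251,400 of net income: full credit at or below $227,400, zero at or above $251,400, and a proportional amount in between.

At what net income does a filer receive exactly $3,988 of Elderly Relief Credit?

$3,988 is 3,988/9,970 of the full $9,970, so 5,982/9,970 of the $24,000 range has been used: income = $227,400 + $24,000 × 5,982/9,970 = $241,800.

$241,800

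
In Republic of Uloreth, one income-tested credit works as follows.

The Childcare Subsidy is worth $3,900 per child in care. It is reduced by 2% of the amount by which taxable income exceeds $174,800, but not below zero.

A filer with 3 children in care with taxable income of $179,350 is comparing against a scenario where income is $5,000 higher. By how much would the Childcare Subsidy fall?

At $179,350 — base = 3 × $3,900 = $11,700. 2% of the $4,550 excess over $174,800 is $91; credit = $11,700 − $91 = $11,609.
At $184,350 — base = 3 × $3,900 = $11,700. 2% of the $9,550 excess over $174,800 is $191; credit = $11,700 − $191 = $11,509.
Lost: $11,609 − $11,509 = $100.

$100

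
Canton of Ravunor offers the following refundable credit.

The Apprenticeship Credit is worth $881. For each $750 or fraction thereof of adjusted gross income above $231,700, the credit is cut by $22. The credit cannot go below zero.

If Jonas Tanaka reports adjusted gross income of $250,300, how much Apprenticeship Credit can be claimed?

$331

Apprenticeship Credit: income exceeds $231,700 by $18,600, which is 25 full-or-partial $750 increments; reduction = 25 × $22 = $550, leaving $331.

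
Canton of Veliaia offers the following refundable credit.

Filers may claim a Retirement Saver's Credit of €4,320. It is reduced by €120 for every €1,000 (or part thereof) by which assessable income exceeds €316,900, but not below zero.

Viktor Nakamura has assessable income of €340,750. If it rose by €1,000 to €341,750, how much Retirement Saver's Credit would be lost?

At €340,750 — income exceeds €316,900 by €23,850, which is 24 full-or-partial €1,000 increments; reduction = 24 × €120 = €2,880, leaving €1,440.
At €341,750 — income exceeds €316,900 by €24,850, which is 25 full-or-partial €1,000 increments; reduction = 25 × €120 = €3,000, leaving €1,320.
Lost: €1,440 − €1,320 = €120.

€120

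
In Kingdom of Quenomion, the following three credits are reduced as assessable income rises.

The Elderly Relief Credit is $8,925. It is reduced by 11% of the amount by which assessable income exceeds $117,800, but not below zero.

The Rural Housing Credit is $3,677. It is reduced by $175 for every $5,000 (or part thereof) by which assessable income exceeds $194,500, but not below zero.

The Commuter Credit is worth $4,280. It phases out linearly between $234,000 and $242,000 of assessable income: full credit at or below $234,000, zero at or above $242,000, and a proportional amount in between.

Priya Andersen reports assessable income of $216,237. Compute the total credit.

$7,082

Elderly Relief Credit: 11% of the $98,437 excess over $117,800 is $10,828.07 ≥ base, so the credit is $0.
Rural Housing Credit: income exceeds $194,500 by $21,737, which is 5 full-or-partial $5,000 increments; reduction = 5 × $175 = $875, leaving $2,802.
Commuter Credit: $216,237 is at or below the $234,000 threshold, so the full $4,280 applies.
Total: $0 + $2,802 + $4,280 = $7,082.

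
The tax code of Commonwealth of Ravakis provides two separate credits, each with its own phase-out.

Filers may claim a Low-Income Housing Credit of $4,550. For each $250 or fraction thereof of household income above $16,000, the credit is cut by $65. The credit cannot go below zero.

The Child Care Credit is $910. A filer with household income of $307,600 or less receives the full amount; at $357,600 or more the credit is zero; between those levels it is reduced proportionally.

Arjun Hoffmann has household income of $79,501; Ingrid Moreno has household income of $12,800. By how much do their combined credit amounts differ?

Arjun ($79,501): Low-Income Housing Credit: income exceeds $16,000 by $63,501 → 255 increments × $65 = $16,575 ≥ base, so the credit is $0. Child Care Credit: $79,501 is at or below the $307,600 threshold, so the full $910 applies. total $0 + $910 = $910
Ingrid ($12,800): Low-Income Housing Credit: $12,800 is at or below the $16,000 threshold, so the full $4,550 applies. Child Care Credit: $12,800 is at or below the $307,600 threshold, so the full $910 applies. total $4,550 + $910 = $5,460
Difference: |$910 − $5,460| = $4,550.

$4,550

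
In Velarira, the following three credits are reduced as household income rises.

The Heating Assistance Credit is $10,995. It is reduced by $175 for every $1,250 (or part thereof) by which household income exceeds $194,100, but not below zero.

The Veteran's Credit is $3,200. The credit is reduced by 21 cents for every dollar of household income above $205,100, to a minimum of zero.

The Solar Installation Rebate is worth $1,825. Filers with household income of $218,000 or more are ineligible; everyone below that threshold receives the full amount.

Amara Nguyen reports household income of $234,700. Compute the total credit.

$5,220

Heating Assistance Credit: income exceeds $194,100 by $40,600, which is 33 full-or-partial $1,250 increments; reduction = 33 × $175 = $5,775, leaving $5,220.
Veteran's Credit: 21% of the $29,600 excess over $205,100 is $6,216 ≥ base, so the credit is $0.
Solar Installation Rebate: $234,700 meets or exceeds the $218,000 cutoff, so the credit is $0.
Total: $5,220 + $0 + $0 = $5,220.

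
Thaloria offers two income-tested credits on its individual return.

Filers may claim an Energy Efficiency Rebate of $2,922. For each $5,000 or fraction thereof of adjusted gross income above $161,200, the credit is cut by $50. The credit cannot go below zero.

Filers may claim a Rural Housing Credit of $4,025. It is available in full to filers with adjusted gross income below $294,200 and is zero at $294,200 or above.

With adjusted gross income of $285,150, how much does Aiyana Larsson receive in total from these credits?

$5,697

Energy Efficiency Rebate: income exceeds $161,200 by $123,950, which is 25 full-or-partial $5,000 increments; reduction = 25 × $50 = $1,250, leaving $1,672.
Rural Housing Credit: $285,150 is below the $294,200 cutoff, so the full $4,025 applies.
Total: $1,672 + $4,025 = $5,697.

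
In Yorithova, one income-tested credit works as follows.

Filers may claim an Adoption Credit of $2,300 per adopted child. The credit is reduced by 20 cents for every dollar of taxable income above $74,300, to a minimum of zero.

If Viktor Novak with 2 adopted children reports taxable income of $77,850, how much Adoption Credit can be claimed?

Adoption Credit: base = 2 × $2,300 = $4,600. 20% of the $3,550 excess over $74,300 is $710; credit = $4,600 − $710 = $3,890.

$3,890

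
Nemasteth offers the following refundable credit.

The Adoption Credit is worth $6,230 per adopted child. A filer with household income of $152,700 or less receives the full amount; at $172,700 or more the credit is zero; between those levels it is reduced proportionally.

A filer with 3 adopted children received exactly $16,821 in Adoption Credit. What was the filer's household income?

Full credit = 3 × $6,230 = $18,690.
$16,821 is 16,821/18,690 of the full $18,690, so 1,869/18,690 of the $20,000 range has been used: income = $152,700 + $20,000 × 1,869/18,690 = $154,700.

$154,700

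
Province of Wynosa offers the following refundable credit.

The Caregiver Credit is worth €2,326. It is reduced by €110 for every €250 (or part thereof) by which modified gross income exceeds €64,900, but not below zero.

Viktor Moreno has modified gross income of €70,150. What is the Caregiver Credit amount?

Caregiver Credit: income exceeds €64,900 by €5,250, which is 21 full-or-partial €250 increments; reduction = 21 × €110 = €2,310, leaving €16.

€16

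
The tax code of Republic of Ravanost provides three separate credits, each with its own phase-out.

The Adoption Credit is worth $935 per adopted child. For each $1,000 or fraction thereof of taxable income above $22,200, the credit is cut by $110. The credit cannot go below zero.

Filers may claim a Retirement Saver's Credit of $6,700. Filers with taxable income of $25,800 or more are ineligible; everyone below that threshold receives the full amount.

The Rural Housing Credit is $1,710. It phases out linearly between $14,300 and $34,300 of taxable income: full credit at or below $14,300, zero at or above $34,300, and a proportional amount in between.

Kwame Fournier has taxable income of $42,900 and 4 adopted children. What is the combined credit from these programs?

$1,430

Adoption Credit: base = 4 × $935 = $3,740. income exceeds $22,200 by $20,700, which is 21 full-or-partial $1,000 increments; reduction = 21 × $110 = $2,310, leaving $1,430.
Retirement Saver's Credit: $42,900 meets or exceeds the $25,800 cutoff, so the credit is $0.
Rural Housing Credit: $42,900 is at or above $34,300, so the credit is $0.
Total: $1,430 + $0 + $0 = $1,430.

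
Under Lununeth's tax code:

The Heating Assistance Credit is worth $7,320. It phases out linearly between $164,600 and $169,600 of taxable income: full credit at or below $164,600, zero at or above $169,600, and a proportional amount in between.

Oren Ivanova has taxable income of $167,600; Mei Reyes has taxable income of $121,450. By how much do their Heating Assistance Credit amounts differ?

Oren ($167,600): Heating Assistance Credit: $167,600 is $3,000 into a $5,000 phase-out range, leaving 2,000/5,000 of the credit: $7,320 × 2,000/5,000 = $2,928.
Mei ($121,450): Heating Assistance Credit: $121,450 is at or below the $164,600 threshold, so the full $7,320 applies.
Difference: |$2,928 − $7,320| = $4,392.

$4,392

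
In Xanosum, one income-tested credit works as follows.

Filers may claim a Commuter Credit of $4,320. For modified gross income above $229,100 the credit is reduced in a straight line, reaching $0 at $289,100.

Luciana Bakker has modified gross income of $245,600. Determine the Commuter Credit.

$3,132

Commuter Credit: $245,600 is $16,500 into a $60,000 phase-out range, leaving 43,500/60,000 of the credit: $4,320 × 43,500/60,000 = $3,132.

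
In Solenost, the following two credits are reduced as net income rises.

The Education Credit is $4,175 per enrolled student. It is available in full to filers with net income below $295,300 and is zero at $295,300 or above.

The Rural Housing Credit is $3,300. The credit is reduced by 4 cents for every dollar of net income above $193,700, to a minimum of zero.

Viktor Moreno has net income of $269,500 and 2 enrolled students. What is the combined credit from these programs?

$8,618

Education Credit: base = 2 × $4,175 = $8,350. $269,500 is below the $295,300 cutoff, so the full $8,350 applies.
Rural Housing Credit: 4% of the $75,800 excess over $193,700 is $3,032; credit = $3,300 − $3,032 = $268.
Total: $8,350 + $268 = $8,618.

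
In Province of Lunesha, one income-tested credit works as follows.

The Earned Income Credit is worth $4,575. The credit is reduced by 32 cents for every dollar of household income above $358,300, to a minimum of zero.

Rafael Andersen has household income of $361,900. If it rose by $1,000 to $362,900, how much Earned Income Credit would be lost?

At $361,900 — 32% of the $3,600 excess over $358,300 is $1,152; credit = $4,575 − $1,152 = $3,423.
At $362,900 — 32% of the $4,600 excess over $358,300 is $1,472; credit = $4,575 − $1,472 = $3,103.
Lost: $3,423 − $3,103 = $320.

$320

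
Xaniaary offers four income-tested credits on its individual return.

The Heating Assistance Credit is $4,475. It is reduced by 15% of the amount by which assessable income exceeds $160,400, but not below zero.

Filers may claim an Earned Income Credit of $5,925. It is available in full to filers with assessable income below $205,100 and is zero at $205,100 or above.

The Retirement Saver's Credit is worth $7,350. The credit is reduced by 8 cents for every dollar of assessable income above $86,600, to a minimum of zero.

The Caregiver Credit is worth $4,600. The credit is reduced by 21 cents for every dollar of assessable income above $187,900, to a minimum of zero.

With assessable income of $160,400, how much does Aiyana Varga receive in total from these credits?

Heating Assistance Credit: $160,400 is at or below the $160,400 threshold, so the full $4,475 applies.
Earned Income Credit: $160,400 is below the $205,100 cutoff, so the full $5,925 applies.
Retirement Saver's Credit: 8% of the $73,800 excess over $86,600 is $5,904; credit = $7,350 − $5,904 = $1,446.
Caregiver Credit: $160,400 is at or below the $187,900 threshold, so the full $4,600 applies.
Total: $4,475 + $5,925 + $1,446 + $4,600 = $16,446.

$16,446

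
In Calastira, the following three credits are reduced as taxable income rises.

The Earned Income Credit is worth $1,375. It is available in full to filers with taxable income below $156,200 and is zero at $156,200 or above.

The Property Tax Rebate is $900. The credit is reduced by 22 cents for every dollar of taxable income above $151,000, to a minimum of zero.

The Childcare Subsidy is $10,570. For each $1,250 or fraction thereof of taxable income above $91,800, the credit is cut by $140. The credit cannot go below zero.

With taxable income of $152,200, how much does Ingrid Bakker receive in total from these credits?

Earned Income Credit: $152,200 is below the $156,200 cutoff, so the full $1,375 applies.
Property Tax Rebate: 22% of the $1,200 excess over $151,000 is $264; credit = $900 − $264 = $636.
Childcare Subsidy: income exceeds $91,800 by $60,400, which is 49 full-or-partial $1,250 increments; reduction = 49 × $140 = $6,860, leaving $3,710.
Total: $1,375 + $636 + $3,710 = $5,721.

$5,721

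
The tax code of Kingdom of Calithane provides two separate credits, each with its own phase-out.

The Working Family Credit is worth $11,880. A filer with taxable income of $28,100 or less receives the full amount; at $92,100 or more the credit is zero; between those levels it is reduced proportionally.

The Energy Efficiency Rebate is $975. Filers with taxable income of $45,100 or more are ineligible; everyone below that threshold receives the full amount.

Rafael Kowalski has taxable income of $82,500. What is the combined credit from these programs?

Working Family Credit: $82,500 is $54,400 into a $64,000 phase-out range, leaving 9,600/64,000 of the credit: $11,880 × 9,600/64,000 = $1,782.
Energy Efficiency Rebate: $82,500 meets or exceeds the $45,100 cutoff, so the credit is $0.
Total: $1,782 + $0 = $1,782.

$1,782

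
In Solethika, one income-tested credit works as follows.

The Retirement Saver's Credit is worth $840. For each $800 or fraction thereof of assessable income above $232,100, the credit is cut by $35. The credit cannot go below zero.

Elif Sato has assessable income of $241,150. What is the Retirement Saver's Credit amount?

$420

Retirement Saver's Credit: income exceeds $232,100 by $9,050, which is 12 full-or-partial $800 increments; reduction = 12 × $35 = $420, leaving $420.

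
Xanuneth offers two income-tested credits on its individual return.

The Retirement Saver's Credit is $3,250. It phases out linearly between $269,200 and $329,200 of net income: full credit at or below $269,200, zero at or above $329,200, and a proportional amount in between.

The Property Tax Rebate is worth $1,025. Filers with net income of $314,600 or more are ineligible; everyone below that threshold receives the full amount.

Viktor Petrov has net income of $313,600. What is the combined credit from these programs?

Retirement Saver's Credit: $313,600 is $44,400 into a $60,000 phase-out range, leaving 15,600/60,000 of the credit: $3,250 × 15,600/60,000 = $845.
Property Tax Rebate: $313,600 is below the $314,600 cutoff, so the full $1,025 applies.
Total: $845 + $1,025 = $1,870.

$1,870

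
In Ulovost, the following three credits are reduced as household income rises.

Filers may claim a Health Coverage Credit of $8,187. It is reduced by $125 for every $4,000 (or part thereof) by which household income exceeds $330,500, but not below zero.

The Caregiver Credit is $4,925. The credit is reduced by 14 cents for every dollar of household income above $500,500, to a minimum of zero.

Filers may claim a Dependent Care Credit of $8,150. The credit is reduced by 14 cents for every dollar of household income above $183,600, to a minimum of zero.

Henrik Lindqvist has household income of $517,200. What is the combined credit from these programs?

Health Coverage Credit: income exceeds $330,500 by $186,700, which is 47 full-or-partial $4,000 increments; reduction = 47 × $125 = $5,875, leaving $2,312.
Caregiver Credit: 14% of the $16,700 excess over $500,500 is $2,338; credit = $4,925 − $2,338 = $2,587.
Dependent Care Credit: 14% of the $333,600 excess over $183,600 is $46,704 ≥ base, so the credit is $0.
Total: $2,312 + $2,587 + $0 = $4,899.

$4,899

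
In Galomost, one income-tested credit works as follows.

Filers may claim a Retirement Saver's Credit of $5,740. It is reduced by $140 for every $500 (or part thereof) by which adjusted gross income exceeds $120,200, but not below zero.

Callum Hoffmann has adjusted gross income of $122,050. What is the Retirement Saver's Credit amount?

$5,180

Retirement Saver's Credit: income exceeds $120,200 by $1,850, which is 4 full-or-partial $500 increments; reduction = 4 × $140 = $560, leaving $5,180.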